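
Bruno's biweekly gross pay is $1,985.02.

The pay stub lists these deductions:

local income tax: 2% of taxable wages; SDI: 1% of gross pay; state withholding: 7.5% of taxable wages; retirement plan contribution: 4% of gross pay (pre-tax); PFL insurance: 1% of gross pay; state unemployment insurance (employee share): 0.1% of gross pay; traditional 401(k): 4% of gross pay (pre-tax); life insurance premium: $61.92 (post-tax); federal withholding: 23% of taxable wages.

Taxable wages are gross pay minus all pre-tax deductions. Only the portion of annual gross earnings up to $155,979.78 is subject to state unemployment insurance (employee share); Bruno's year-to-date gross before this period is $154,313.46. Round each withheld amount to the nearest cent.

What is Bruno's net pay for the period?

Retirement plan contribution: $1,985.02 × 0.04 = $79.40
Traditional 401(k): $1,985.02 × 0.04 = $79.40
Pre-tax total = $79.40 + $79.40 = $158.80
Taxable wages = $1,985.02 − $158.80 = $1,826.22
State withholding: $1,826.22 × 0.075 = $136.97
Local income tax: $1,826.22 × 0.02 = $36.52
Federal withholding: $1,826.22 × 0.23 = $420.03
SDI: $1,985.02 × 0.01 = $19.85
State unemployment insurance (employee share): only $155,979.78 − $154,313.46 = $1,666.32 of this check is subject → $1,666.32 × 0.001 = $1.67
PFL insurance: $1,985.02 × 0.01 = $19.85
Life insurance premium: $61.92
Total deductions = $79.40 + $79.40 + $136.97 + $36.52 + $420.03 + $19.85 + $1.67 + $19.85 + $61.92 = $855.61
Net pay = $1,985.02 − $855.61 = $1,129.41

$1,129.41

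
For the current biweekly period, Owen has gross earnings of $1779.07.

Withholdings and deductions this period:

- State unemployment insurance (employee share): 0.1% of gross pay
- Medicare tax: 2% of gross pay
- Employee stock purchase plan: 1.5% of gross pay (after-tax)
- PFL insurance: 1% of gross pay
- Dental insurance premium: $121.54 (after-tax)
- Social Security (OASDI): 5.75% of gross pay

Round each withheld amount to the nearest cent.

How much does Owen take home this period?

$1473.39

Social Security (OASDI): $1779.07 × 0.0575 = $102.30
PFL insurance: $1779.07 × 0.01 = $17.79
Medicare tax: $1779.07 × 0.02 = $35.58
State unemployment insurance (employee share): $1779.07 × 0.001 = $1.78
Dental insurance premium: $121.54
Employee stock purchase plan: $1779.07 × 0.015 = $26.69
Total deductions = $102.30 + $17.79 + $35.58 + $1.78 + $121.54 + $26.69 = $305.68
Net pay = $1779.07 − $305.68 = $1473.39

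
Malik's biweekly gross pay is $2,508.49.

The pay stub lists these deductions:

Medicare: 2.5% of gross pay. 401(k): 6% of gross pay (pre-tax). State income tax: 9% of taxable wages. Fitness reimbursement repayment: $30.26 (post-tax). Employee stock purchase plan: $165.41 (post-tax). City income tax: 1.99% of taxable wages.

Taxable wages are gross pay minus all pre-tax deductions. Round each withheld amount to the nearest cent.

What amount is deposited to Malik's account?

$1,840.46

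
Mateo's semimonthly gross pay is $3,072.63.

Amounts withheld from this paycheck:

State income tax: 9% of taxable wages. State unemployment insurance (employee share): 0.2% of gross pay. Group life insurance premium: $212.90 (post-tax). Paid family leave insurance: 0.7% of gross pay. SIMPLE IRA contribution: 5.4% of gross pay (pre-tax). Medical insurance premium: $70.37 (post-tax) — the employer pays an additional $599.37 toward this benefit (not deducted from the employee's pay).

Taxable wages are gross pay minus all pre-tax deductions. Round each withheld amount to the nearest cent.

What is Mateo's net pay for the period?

$2,334.18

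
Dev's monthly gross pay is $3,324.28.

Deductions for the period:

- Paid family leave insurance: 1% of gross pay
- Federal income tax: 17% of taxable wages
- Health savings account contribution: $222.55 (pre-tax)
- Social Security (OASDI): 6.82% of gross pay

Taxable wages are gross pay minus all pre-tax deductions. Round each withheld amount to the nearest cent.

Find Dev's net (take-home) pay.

Health savings account contribution: $222.55
Taxable wages = $3,324.28 − $222.55 = $3,101.73
Federal income tax: $3,101.73 × 0.17 = $527.29
Social Security (OASDI): $3,324.28 × 0.0682 = $226.72
Paid family leave insurance: $3,324.28 × 0.01 = $33.24
Total deductions = $222.55 + $527.29 + $226.72 + $33.24 = $1,009.80
Net pay = $3,324.28 − $1,009.80 = $2,314.48

$2,314.48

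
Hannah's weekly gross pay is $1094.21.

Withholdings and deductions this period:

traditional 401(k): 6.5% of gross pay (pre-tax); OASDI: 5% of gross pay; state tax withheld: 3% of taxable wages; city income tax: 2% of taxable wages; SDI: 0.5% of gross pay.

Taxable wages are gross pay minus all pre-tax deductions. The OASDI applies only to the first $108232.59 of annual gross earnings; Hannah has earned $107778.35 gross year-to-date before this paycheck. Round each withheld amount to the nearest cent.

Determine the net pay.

$943.76

Traditional 401(k): $1094.21 × 0.065 = $71.12
Taxable wages = $1094.21 − $71.12 = $1023.09
State tax withheld: $1023.09 × 0.03 = $30.69
City income tax: $1023.09 × 0.02 = $20.46
SDI: $1094.21 × 0.005 = $5.47
OASDI: only $108232.59 − $107778.35 = $454.24 of this check is subject → $454.24 × 0.05 = $22.71
Total deductions = $71.12 + $30.69 + $20.46 + $5.47 + $22.71 = $150.45
Net pay = $1094.21 − $150.45 = $943.76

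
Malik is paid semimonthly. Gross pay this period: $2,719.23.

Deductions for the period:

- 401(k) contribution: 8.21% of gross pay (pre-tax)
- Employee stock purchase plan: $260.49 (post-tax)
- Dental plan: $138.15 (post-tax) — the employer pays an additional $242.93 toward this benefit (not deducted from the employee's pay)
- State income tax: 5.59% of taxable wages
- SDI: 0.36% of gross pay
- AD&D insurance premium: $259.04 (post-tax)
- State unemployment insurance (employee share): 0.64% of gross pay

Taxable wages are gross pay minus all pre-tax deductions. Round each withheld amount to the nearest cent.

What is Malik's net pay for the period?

$1,671.58

401(k) contribution: $2,719.23 × 0.0821 = $223.25
Taxable wages = $2,719.23 − $223.25 = $2,495.98
State income tax: $2,495.98 × 0.0559 = $139.53
State unemployment insurance (employee share): $2,719.23 × 0.0064 = $17.40
SDI: $2,719.23 × 0.0036 = $9.79
AD&D insurance premium: $259.04
Dental plan: $138.15
Employee stock purchase plan: $260.49
(Employer's $242.93 toward dental plan is not withheld from the employee.)
Total deductions = $223.25 + $139.53 + $17.40 + $9.79 + $259.04 + $138.15 + $260.49 = $1,047.65
Net pay = $2,719.23 − $1,047.65 = $1,671.58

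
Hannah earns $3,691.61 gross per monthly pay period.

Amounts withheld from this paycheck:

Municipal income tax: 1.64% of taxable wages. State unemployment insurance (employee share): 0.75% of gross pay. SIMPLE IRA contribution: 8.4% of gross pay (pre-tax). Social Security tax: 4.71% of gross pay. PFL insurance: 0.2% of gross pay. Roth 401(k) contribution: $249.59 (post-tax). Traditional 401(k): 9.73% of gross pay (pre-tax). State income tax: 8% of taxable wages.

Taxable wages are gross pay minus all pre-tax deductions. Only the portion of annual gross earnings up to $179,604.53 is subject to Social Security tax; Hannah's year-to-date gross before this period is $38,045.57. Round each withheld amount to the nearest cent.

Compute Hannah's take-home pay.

SIMPLE IRA contribution: $3,691.61 × 0.084 = $310.10
Traditional 401(k): $3,691.61 × 0.0973 = $359.19
Pre-tax total = $310.10 + $359.19 = $669.29
Taxable wages = $3,691.61 − $669.29 = $3,022.32
State income tax: $3,022.32 × 0.08 = $241.79
Municipal income tax: $3,022.32 × 0.0164 = $49.57
Social Security tax: cap not yet reached, full $3,691.61 is subject → $3,691.61 × 0.0471 = $173.87
State unemployment insurance (employee share): $3,691.61 × 0.0075 = $27.69
PFL insurance: $3,691.61 × 0.002 = $7.38
Roth 401(k) contribution: $249.59
Total deductions = $310.10 + $359.19 + $241.79 + $49.57 + $173.87 + $27.69 + $7.38 + $249.59 = $1,419.18
Net pay = $3,691.61 − $1,419.18 = $2,272.43

$2,272.43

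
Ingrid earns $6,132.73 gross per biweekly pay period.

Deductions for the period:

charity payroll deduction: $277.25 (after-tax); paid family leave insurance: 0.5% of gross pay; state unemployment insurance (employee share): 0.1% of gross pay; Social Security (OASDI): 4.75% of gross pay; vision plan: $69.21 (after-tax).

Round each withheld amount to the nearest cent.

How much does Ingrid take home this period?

$5,458.18

State unemployment insurance (employee share): $6,132.73 × 0.001 = $6.13
Social Security (OASDI): $6,132.73 × 0.0475 = $291.30
Paid family leave insurance: $6,132.73 × 0.005 = $30.66
Vision plan: $69.21
Charity payroll deduction: $277.25
Total deductions = $6.13 + $291.30 + $30.66 + $69.21 + $277.25 = $674.55
Net pay = $6,132.73 − $674.55 = $5,458.18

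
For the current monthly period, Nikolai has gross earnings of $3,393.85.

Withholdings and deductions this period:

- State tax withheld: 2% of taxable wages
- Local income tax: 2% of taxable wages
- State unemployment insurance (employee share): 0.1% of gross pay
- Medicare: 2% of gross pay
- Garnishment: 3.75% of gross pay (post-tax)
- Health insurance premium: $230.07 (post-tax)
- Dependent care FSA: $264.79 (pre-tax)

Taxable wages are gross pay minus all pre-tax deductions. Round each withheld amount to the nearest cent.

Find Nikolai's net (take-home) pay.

Dependent care FSA: $264.79
Taxable wages = $3,393.85 − $264.79 = $3,129.06
State tax withheld: $3,129.06 × 0.02 = $62.58
Local income tax: $3,129.06 × 0.02 = $62.58
State unemployment insurance (employee share): $3,393.85 × 0.001 = $3.39
Medicare: $3,393.85 × 0.02 = $67.88
Health insurance premium: $230.07
Garnishment: $3,393.85 × 0.0375 = $127.27
Total deductions = $264.79 + $62.58 + $62.58 + $3.39 + $67.88 + $230.07 + $127.27 = $818.56
Net pay = $3,393.85 − $818.56 = $2,575.29

$2,575.29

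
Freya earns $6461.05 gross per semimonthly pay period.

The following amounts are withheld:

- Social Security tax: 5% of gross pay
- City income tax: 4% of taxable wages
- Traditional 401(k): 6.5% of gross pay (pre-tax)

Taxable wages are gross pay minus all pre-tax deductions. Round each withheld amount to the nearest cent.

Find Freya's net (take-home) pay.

$5476.39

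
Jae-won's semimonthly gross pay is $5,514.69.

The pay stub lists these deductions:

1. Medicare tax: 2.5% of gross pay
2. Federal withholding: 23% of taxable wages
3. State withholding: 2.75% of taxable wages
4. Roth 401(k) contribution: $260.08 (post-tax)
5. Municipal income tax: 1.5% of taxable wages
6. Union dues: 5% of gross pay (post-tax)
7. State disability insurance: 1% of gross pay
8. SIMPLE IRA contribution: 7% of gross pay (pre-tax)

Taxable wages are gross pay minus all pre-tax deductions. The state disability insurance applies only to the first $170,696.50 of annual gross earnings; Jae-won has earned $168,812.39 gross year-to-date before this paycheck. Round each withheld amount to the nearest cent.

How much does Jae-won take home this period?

SIMPLE IRA contribution: $5,514.69 × 0.07 = $386.03
Taxable wages = $5,514.69 − $386.03 = $5,128.66
State withholding: $5,128.66 × 0.0275 = $141.04
Municipal income tax: $5,128.66 × 0.015 = $76.93
Federal withholding: $5,128.66 × 0.23 = $1,179.59
Medicare tax: $5,514.69 × 0.025 = $137.87
State disability insurance: only $170,696.50 − $168,812.39 = $1,884.11 of this check is subject → $1,884.11 × 0.01 = $18.84
Union dues: $5,514.69 × 0.05 = $275.73
Roth 401(k) contribution: $260.08
Total deductions = $386.03 + $141.04 + $76.93 + $1,179.59 + $137.87 + $18.84 + $275.73 + $260.08 = $2,476.11
Net pay = $5,514.69 − $2,476.11 = $3,038.58

$3,038.58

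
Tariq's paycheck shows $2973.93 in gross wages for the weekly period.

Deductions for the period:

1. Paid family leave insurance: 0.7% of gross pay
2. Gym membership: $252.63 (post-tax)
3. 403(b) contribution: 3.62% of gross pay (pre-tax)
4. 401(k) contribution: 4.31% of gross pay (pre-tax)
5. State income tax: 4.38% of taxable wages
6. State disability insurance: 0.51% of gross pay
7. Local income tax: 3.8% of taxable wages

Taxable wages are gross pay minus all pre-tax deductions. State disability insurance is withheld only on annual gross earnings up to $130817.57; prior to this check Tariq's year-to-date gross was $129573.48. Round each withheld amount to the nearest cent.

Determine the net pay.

403(b) contribution: $2973.93 × 0.0362 = $107.66
401(k) contribution: $2973.93 × 0.0431 = $128.18
Pre-tax total = $107.66 + $128.18 = $235.84
Taxable wages = $2973.93 − $235.84 = $2738.09
Local income tax: $2738.09 × 0.038 = $104.05
State income tax: $2738.09 × 0.0438 = $119.93
State disability insurance: only $130817.57 − $129573.48 = $1244.09 of this check is subject → $1244.09 × 0.0051 = $6.34
Paid family leave insurance: $2973.93 × 0.007 = $20.82
Gym membership: $252.63
Total deductions = $107.66 + $128.18 + $104.05 + $119.93 + $6.34 + $20.82 + $252.63 = $739.61
Net pay = $2973.93 − $739.61 = $2234.32

$2234.32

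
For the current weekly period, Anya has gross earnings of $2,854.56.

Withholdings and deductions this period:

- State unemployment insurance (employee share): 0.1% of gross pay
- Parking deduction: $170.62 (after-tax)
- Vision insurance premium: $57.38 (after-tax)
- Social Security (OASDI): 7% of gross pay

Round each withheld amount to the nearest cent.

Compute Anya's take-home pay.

$2,423.89

State unemployment insurance (employee share): $2,854.56 × 0.001 = $2.85
Social Security (OASDI): $2,854.56 × 0.07 = $199.82
Vision insurance premium: $57.38
Parking deduction: $170.62
Total deductions = $2.85 + $199.82 + $57.38 + $170.62 = $430.67
Net pay = $2,854.56 − $430.67 = $2,423.89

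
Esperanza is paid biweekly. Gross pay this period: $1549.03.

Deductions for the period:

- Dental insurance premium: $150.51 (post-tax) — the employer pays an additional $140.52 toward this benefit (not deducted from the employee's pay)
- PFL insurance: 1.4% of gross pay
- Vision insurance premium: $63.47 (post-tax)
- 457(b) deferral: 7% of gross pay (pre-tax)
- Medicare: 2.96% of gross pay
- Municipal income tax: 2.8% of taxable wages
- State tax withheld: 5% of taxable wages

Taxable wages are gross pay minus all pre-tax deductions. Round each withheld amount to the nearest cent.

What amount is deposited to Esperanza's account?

$1046.71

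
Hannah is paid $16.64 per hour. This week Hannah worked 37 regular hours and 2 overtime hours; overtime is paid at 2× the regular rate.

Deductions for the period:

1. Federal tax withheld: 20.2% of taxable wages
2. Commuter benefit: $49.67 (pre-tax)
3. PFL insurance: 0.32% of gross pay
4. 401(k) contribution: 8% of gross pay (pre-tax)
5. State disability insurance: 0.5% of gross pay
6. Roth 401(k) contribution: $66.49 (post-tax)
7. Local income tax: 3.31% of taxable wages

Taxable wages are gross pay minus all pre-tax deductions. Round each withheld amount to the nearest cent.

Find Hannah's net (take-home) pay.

Regular pay: 37 × $16.64 = $615.68
Overtime pay: 2 × $16.64 × 2 = $66.56
Gross pay = $615.68 + $66.56 = $682.24
Commuter benefit: $49.67
401(k) contribution: $682.24 × 0.08 = $54.58
Pre-tax total = $49.67 + $54.58 = $104.25
Taxable wages = $682.24 − $104.25 = $577.99
Federal tax withheld: $577.99 × 0.202 = $116.75
Local income tax: $577.99 × 0.0331 = $19.13
PFL insurance: $682.24 × 0.0032 = $2.18
State disability insurance: $682.24 × 0.005 = $3.41
Roth 401(k) contribution: $66.49
Total deductions = $49.67 + $54.58 + $116.75 + $19.13 + $2.18 + $3.41 + $66.49 = $312.21
Net pay = $682.24 − $312.21 = $370.03

$370.03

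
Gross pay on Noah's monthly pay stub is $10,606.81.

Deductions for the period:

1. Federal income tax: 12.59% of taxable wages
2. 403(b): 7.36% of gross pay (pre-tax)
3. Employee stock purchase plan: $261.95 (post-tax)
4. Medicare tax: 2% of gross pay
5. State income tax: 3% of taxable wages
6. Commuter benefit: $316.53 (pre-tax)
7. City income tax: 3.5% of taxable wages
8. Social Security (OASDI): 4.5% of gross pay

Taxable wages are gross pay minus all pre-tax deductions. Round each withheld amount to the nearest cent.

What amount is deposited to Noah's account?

403(b): $10,606.81 × 0.0736 = $780.66
Commuter benefit: $316.53
Pre-tax total = $780.66 + $316.53 = $1,097.19
Taxable wages = $10,606.81 − $1,097.19 = $9,509.62
State income tax: $9,509.62 × 0.03 = $285.29
Federal income tax: $9,509.62 × 0.1259 = $1,197.26
City income tax: $9,509.62 × 0.035 = $332.84
Medicare tax: $10,606.81 × 0.02 = $212.14
Social Security (OASDI): $10,606.81 × 0.045 = $477.31
Employee stock purchase plan: $261.95
Total deductions = $780.66 + $316.53 + $285.29 + $1,197.26 + $332.84 + $212.14 + $477.31 + $261.95 = $3,863.98
Net pay = $10,606.81 − $3,863.98 = $6,742.83

$6,742.83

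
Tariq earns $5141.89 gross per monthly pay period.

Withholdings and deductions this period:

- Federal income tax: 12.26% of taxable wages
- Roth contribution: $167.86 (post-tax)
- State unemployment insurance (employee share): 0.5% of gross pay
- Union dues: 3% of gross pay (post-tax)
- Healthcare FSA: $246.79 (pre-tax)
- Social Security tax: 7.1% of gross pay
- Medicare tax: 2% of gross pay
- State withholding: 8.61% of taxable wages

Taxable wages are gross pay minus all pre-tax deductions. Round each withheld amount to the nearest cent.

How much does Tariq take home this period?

$3057.75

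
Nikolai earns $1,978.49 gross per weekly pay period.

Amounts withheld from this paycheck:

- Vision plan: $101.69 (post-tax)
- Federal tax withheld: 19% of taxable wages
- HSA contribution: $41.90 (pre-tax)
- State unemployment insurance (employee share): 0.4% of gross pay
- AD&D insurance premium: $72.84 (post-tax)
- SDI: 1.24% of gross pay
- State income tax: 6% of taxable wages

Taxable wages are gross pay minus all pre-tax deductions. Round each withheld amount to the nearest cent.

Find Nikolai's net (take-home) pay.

$1,245.47

HSA contribution: $41.90
Taxable wages = $1,978.49 − $41.90 = $1,936.59
State income tax: $1,936.59 × 0.06 = $116.20
Federal tax withheld: $1,936.59 × 0.19 = $367.95
State unemployment insurance (employee share): $1,978.49 × 0.004 = $7.91
SDI: $1,978.49 × 0.0124 = $24.53
Vision plan: $101.69
AD&D insurance premium: $72.84
Total deductions = $41.90 + $116.20 + $367.95 + $7.91 + $24.53 + $101.69 + $72.84 = $733.02
Net pay = $1,978.49 − $733.02 = $1,245.47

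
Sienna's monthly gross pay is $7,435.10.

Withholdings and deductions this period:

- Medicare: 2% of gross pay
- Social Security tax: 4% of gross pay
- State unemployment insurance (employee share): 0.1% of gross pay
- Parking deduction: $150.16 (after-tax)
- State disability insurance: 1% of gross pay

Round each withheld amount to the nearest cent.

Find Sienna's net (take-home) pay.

Social Security tax: $7,435.10 × 0.04 = $297.40
State unemployment insurance (employee share): $7,435.10 × 0.001 = $7.44
State disability insurance: $7,435.10 × 0.01 = $74.35
Medicare: $7,435.10 × 0.02 = $148.70
Parking deduction: $150.16
Total deductions = $297.40 + $7.44 + $74.35 + $148.70 + $150.16 = $678.05
Net pay = $7,435.10 − $678.05 = $6,757.05

$6,757.05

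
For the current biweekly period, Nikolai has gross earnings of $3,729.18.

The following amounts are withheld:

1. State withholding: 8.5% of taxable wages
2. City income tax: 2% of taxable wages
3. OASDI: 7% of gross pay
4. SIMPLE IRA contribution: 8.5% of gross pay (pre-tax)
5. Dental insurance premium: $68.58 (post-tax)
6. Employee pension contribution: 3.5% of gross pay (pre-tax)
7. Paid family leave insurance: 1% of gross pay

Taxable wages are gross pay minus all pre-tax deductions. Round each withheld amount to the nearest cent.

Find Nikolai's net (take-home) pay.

$2,570.20

Employee pension contribution: $3,729.18 × 0.035 = $130.52
SIMPLE IRA contribution: $3,729.18 × 0.085 = $316.98
Pre-tax total = $130.52 + $316.98 = $447.50
Taxable wages = $3,729.18 − $447.50 = $3,281.68
State withholding: $3,281.68 × 0.085 = $278.94
City income tax: $3,281.68 × 0.02 = $65.63
Paid family leave insurance: $3,729.18 × 0.01 = $37.29
OASDI: $3,729.18 × 0.07 = $261.04
Dental insurance premium: $68.58
Total deductions = $130.52 + $316.98 + $278.94 + $65.63 + $37.29 + $261.04 + $68.58 = $1,158.98
Net pay = $3,729.18 − $1,158.98 = $2,570.20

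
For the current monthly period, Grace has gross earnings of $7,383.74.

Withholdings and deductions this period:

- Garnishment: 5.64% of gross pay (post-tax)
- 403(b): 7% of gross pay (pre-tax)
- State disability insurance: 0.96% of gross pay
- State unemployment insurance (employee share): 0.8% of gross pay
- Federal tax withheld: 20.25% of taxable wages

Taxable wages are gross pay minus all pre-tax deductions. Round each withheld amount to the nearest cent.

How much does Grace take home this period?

$4,929.95

403(b): $7,383.74 × 0.07 = $516.86
Taxable wages = $7,383.74 − $516.86 = $6,866.88
Federal tax withheld: $6,866.88 × 0.2025 = $1,390.54
State unemployment insurance (employee share): $7,383.74 × 0.008 = $59.07
State disability insurance: $7,383.74 × 0.0096 = $70.88
Garnishment: $7,383.74 × 0.0564 = $416.44
Total deductions = $516.86 + $1,390.54 + $59.07 + $70.88 + $416.44 = $2,453.79
Net pay = $7,383.74 − $2,453.79 = $4,929.95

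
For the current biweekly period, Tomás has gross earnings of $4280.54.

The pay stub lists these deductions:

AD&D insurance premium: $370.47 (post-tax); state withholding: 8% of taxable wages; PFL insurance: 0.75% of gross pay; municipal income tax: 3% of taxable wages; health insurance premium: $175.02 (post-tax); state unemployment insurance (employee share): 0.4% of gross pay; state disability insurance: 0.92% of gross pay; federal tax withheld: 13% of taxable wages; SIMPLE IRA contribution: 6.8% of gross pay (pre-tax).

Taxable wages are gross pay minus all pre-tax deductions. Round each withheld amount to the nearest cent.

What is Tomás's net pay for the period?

$2397.90

SIMPLE IRA contribution: $4280.54 × 0.068 = $291.08
Taxable wages = $4280.54 − $291.08 = $3989.46
Federal tax withheld: $3989.46 × 0.13 = $518.63
Municipal income tax: $3989.46 × 0.03 = $119.68
State withholding: $3989.46 × 0.08 = $319.16
State unemployment insurance (employee share): $4280.54 × 0.004 = $17.12
State disability insurance: $4280.54 × 0.0092 = $39.38
PFL insurance: $4280.54 × 0.0075 = $32.10
AD&D insurance premium: $370.47
Health insurance premium: $175.02
Total deductions = $291.08 + $518.63 + $119.68 + $319.16 + $17.12 + $39.38 + $32.10 + $370.47 + $175.02 = $1882.64
Net pay = $4280.54 − $1882.64 = $2397.90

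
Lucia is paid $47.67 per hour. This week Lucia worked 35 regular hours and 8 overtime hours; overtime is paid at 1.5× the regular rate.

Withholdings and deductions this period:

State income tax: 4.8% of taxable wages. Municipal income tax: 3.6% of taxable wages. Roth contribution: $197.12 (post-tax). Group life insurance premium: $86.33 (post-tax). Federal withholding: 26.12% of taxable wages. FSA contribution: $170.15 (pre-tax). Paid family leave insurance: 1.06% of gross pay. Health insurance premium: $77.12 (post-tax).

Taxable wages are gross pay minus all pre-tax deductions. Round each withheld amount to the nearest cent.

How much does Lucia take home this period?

$971.34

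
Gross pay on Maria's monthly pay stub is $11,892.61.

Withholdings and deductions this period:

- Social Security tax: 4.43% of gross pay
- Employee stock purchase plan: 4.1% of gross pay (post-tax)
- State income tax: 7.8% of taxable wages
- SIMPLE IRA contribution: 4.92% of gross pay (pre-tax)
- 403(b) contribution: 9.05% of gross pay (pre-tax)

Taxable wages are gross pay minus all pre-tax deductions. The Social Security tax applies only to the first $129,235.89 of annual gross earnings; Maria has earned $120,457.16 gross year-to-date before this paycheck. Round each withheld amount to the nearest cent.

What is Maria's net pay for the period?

SIMPLE IRA contribution: $11,892.61 × 0.0492 = $585.12
403(b) contribution: $11,892.61 × 0.0905 = $1,076.28
Pre-tax total = $585.12 + $1,076.28 = $1,661.40
Taxable wages = $11,892.61 − $1,661.40 = $10,231.21
State income tax: $10,231.21 × 0.078 = $798.03
Social Security tax: only $129,235.89 − $120,457.16 = $8,778.73 of this check is subject → $8,778.73 × 0.0443 = $388.90
Employee stock purchase plan: $11,892.61 × 0.041 = $487.60
Total deductions = $585.12 + $1,076.28 + $798.03 + $388.90 + $487.60 = $3,335.93
Net pay = $11,892.61 − $3,335.93 = $8,556.68

$8,556.68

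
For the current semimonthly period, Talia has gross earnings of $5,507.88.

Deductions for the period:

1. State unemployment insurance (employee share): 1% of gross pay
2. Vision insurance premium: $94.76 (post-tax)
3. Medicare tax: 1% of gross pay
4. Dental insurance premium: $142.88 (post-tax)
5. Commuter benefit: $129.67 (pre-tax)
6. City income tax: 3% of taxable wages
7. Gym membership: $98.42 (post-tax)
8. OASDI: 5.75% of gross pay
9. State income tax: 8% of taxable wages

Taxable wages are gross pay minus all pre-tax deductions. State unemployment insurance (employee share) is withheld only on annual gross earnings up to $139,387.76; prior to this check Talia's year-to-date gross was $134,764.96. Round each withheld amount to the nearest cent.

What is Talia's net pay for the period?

$4,032.53

Commuter benefit: $129.67
Taxable wages = $5,507.88 − $129.67 = $5,378.21
State income tax: $5,378.21 × 0.08 = $430.26
City income tax: $5,378.21 × 0.03 = $161.35
Medicare tax: $5,507.88 × 0.01 = $55.08
State unemployment insurance (employee share): only $139,387.76 − $134,764.96 = $4,622.80 of this check is subject → $4,622.80 × 0.01 = $46.23
OASDI: $5,507.88 × 0.0575 = $316.70
Gym membership: $98.42
Vision insurance premium: $94.76
Dental insurance premium: $142.88
Total deductions = $129.67 + $430.26 + $161.35 + $55.08 + $46.23 + $316.70 + $98.42 + $94.76 + $142.88 = $1,475.35
Net pay = $5,507.88 − $1,475.35 = $4,032.53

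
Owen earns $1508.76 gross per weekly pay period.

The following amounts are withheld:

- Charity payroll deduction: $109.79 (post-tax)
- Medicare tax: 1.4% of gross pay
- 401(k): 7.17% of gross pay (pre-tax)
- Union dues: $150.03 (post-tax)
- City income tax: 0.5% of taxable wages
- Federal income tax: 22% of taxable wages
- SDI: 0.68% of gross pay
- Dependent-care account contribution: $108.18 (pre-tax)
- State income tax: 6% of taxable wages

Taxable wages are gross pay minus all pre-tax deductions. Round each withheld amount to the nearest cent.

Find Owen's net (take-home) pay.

$632.87

Dependent-care account contribution: $108.18
401(k): $1508.76 × 0.0717 = $108.18
Pre-tax total = $108.18 + $108.18 = $216.36
Taxable wages = $1508.76 − $216.36 = $1292.40
City income tax: $1292.40 × 0.005 = $6.46
State income tax: $1292.40 × 0.06 = $77.54
Federal income tax: $1292.40 × 0.22 = $284.33
SDI: $1508.76 × 0.0068 = $10.26
Medicare tax: $1508.76 × 0.014 = $21.12
Charity payroll deduction: $109.79
Union dues: $150.03
Total deductions = $108.18 + $108.18 + $6.46 + $77.54 + $284.33 + $10.26 + $21.12 + $109.79 + $150.03 = $875.89
Net pay = $1508.76 − $875.89 = $632.87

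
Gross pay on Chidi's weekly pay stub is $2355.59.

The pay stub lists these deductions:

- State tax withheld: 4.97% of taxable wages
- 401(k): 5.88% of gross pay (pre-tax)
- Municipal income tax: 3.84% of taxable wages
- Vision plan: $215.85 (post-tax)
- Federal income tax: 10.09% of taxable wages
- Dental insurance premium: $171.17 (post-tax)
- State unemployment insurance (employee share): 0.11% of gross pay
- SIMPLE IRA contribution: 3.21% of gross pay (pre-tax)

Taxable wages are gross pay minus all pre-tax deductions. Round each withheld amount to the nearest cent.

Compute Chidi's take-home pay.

$1347.13

401(k): $2355.59 × 0.0588 = $138.51
SIMPLE IRA contribution: $2355.59 × 0.0321 = $75.61
Pre-tax total = $138.51 + $75.61 = $214.12
Taxable wages = $2355.59 − $214.12 = $2141.47
Federal income tax: $2141.47 × 0.1009 = $216.07
Municipal income tax: $2141.47 × 0.0384 = $82.23
State tax withheld: $2141.47 × 0.0497 = $106.43
State unemployment insurance (employee share): $2355.59 × 0.0011 = $2.59
Dental insurance premium: $171.17
Vision plan: $215.85
Total deductions = $138.51 + $75.61 + $216.07 + $82.23 + $106.43 + $2.59 + $171.17 + $215.85 = $1008.46
Net pay = $2355.59 − $1008.46 = $1347.13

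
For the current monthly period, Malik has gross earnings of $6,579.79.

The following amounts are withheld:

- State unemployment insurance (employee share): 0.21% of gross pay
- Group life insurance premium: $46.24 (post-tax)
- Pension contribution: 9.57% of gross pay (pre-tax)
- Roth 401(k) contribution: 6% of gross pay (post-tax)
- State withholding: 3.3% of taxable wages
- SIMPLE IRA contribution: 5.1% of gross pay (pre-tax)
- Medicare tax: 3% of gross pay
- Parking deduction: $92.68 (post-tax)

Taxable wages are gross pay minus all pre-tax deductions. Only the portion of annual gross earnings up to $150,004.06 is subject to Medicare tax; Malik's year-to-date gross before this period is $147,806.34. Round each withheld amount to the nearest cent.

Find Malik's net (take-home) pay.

Pension contribution: $6,579.79 × 0.0957 = $629.69
SIMPLE IRA contribution: $6,579.79 × 0.051 = $335.57
Pre-tax total = $629.69 + $335.57 = $965.26
Taxable wages = $6,579.79 − $965.26 = $5,614.53
State withholding: $5,614.53 × 0.033 = $185.28
Medicare tax: only $150,004.06 − $147,806.34 = $2,197.72 of this check is subject → $2,197.72 × 0.03 = $65.93
State unemployment insurance (employee share): $6,579.79 × 0.0021 = $13.82
Roth 401(k) contribution: $6,579.79 × 0.06 = $394.79
Group life insurance premium: $46.24
Parking deduction: $92.68
Total deductions = $629.69 + $335.57 + $185.28 + $65.93 + $13.82 + $394.79 + $46.24 + $92.68 = $1,764.00
Net pay = $6,579.79 − $1,764.00 = $4,815.79

$4,815.79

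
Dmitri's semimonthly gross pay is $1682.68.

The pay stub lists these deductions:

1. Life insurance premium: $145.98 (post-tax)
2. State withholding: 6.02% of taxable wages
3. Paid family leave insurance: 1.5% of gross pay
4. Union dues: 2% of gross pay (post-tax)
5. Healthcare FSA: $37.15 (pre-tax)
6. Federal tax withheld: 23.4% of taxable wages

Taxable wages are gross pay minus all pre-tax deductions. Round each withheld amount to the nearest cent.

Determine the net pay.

$956.55

Healthcare FSA: $37.15
Taxable wages = $1682.68 − $37.15 = $1645.53
State withholding: $1645.53 × 0.0602 = $99.06
Federal tax withheld: $1645.53 × 0.234 = $385.05
Paid family leave insurance: $1682.68 × 0.015 = $25.24
Union dues: $1682.68 × 0.02 = $33.65
Life insurance premium: $145.98
Total deductions = $37.15 + $99.06 + $385.05 + $25.24 + $33.65 + $145.98 = $726.13
Net pay = $1682.68 − $726.13 = $956.55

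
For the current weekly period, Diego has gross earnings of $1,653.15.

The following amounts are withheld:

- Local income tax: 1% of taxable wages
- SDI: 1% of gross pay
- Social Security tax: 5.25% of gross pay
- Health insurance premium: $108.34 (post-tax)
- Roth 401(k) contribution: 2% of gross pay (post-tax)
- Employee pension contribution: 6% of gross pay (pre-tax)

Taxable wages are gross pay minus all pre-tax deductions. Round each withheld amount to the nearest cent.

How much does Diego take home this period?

Employee pension contribution: $1,653.15 × 0.06 = $99.19
Taxable wages = $1,653.15 − $99.19 = $1,553.96
Local income tax: $1,553.96 × 0.01 = $15.54
SDI: $1,653.15 × 0.01 = $16.53
Social Security tax: $1,653.15 × 0.0525 = $86.79
Health insurance premium: $108.34
Roth 401(k) contribution: $1,653.15 × 0.02 = $33.06
Total deductions = $99.19 + $15.54 + $16.53 + $86.79 + $108.34 + $33.06 = $359.45
Net pay = $1,653.15 − $359.45 = $1,293.70

$1,293.70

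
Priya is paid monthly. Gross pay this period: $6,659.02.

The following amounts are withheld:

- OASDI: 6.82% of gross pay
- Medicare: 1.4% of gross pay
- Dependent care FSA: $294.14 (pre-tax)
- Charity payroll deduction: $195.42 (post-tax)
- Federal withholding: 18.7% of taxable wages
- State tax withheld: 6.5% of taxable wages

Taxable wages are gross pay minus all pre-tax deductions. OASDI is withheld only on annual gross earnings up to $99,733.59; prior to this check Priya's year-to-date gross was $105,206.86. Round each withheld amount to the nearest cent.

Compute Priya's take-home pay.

Dependent care FSA: $294.14
Taxable wages = $6,659.02 − $294.14 = $6,364.88
State tax withheld: $6,364.88 × 0.065 = $413.72
Federal withholding: $6,364.88 × 0.187 = $1,190.23
Medicare: $6,659.02 × 0.014 = $93.23
OASDI: annual cap $99,733.59 already reached (YTD $105,206.86), so $0.00
Charity payroll deduction: $195.42
Total deductions = $294.14 + $413.72 + $1,190.23 + $93.23 + $0.00 + $195.42 = $2,186.74
Net pay = $6,659.02 − $2,186.74 = $4,472.28

$4,472.28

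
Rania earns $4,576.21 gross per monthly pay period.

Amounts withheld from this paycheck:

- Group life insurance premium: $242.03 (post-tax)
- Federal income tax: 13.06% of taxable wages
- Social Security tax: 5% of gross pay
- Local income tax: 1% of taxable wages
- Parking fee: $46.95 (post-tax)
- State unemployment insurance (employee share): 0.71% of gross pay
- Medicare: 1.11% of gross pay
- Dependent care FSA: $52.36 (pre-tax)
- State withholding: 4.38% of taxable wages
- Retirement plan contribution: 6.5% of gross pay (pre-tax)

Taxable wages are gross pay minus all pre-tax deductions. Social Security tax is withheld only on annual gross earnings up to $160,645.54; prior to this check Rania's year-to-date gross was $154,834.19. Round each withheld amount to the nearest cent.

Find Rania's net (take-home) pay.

Dependent care FSA: $52.36
Retirement plan contribution: $4,576.21 × 0.065 = $297.45
Pre-tax total = $52.36 + $297.45 = $349.81
Taxable wages = $4,576.21 − $349.81 = $4,226.40
Local income tax: $4,226.40 × 0.01 = $42.26
Federal income tax: $4,226.40 × 0.1306 = $551.97
State withholding: $4,226.40 × 0.0438 = $185.12
Social Security tax: cap not yet reached, full $4,576.21 is subject → $4,576.21 × 0.05 = $228.81
State unemployment insurance (employee share): $4,576.21 × 0.0071 = $32.49
Medicare: $4,576.21 × 0.0111 = $50.80
Parking fee: $46.95
Group life insurance premium: $242.03
Total deductions = $52.36 + $297.45 + $42.26 + $551.97 + $185.12 + $228.81 + $32.49 + $50.80 + $46.95 + $242.03 = $1,730.24
Net pay = $4,576.21 − $1,730.24 = $2,845.97

$2,845.97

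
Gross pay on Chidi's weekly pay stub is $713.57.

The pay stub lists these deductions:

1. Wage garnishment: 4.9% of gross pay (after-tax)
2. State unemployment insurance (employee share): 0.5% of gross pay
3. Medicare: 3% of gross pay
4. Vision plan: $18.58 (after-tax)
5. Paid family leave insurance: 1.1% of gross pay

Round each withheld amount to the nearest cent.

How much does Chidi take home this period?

Medicare: $713.57 × 0.03 = $21.41
Paid family leave insurance: $713.57 × 0.011 = $7.85
State unemployment insurance (employee share): $713.57 × 0.005 = $3.57
Wage garnishment: $713.57 × 0.049 = $34.96
Vision plan: $18.58
Total deductions = $21.41 + $7.85 + $3.57 + $34.96 + $18.58 = $86.37
Net pay = $713.57 − $86.37 = $627.20

$627.20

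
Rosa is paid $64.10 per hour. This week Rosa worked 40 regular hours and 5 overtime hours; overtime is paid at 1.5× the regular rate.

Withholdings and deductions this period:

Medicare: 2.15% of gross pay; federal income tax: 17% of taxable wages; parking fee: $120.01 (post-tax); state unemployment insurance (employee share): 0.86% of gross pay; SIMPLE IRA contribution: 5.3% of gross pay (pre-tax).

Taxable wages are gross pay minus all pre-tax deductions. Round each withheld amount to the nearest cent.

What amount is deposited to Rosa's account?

$2,181.56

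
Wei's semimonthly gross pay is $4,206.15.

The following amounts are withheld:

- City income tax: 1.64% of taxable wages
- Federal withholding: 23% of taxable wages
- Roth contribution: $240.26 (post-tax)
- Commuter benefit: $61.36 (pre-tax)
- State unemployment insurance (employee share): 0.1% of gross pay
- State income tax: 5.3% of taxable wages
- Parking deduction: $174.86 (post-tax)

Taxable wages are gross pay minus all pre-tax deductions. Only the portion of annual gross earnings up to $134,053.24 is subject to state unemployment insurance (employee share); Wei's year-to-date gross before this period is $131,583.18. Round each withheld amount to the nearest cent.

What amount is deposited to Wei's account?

Commuter benefit: $61.36
Taxable wages = $4,206.15 − $61.36 = $4,144.79
City income tax: $4,144.79 × 0.0164 = $67.97
State income tax: $4,144.79 × 0.053 = $219.67
Federal withholding: $4,144.79 × 0.23 = $953.30
State unemployment insurance (employee share): only $134,053.24 − $131,583.18 = $2,470.06 of this check is subject → $2,470.06 × 0.001 = $2.47
Parking deduction: $174.86
Roth contribution: $240.26
Total deductions = $61.36 + $67.97 + $219.67 + $953.30 + $2.47 + $174.86 + $240.26 = $1,719.89
Net pay = $4,206.15 − $1,719.89 = $2,486.26

$2,486.26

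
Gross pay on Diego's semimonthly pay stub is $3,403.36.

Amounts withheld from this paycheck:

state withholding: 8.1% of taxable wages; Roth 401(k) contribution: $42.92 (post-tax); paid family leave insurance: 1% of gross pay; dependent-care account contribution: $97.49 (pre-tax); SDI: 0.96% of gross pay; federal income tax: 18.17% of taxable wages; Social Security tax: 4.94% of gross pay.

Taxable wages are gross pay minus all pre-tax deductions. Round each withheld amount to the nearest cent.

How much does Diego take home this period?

Dependent-care account contribution: $97.49
Taxable wages = $3,403.36 − $97.49 = $3,305.87
Federal income tax: $3,305.87 × 0.1817 = $600.68
State withholding: $3,305.87 × 0.081 = $267.78
Social Security tax: $3,403.36 × 0.0494 = $168.13
Paid family leave insurance: $3,403.36 × 0.01 = $34.03
SDI: $3,403.36 × 0.0096 = $32.67
Roth 401(k) contribution: $42.92
Total deductions = $97.49 + $600.68 + $267.78 + $168.13 + $34.03 + $32.67 + $42.92 = $1,243.70
Net pay = $3,403.36 − $1,243.70 = $2,159.66

$2,159.66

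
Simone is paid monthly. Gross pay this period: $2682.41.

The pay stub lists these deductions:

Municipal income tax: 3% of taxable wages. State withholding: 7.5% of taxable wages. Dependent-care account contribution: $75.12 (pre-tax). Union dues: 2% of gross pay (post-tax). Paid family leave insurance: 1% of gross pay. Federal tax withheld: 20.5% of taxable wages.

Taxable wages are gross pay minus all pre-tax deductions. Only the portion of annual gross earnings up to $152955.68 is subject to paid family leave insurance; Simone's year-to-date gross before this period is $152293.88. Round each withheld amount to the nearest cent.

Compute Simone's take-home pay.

Dependent-care account contribution: $75.12
Taxable wages = $2682.41 − $75.12 = $2607.29
Federal tax withheld: $2607.29 × 0.205 = $534.49
Municipal income tax: $2607.29 × 0.03 = $78.22
State withholding: $2607.29 × 0.075 = $195.55
Paid family leave insurance: only $152955.68 − $152293.88 = $661.80 of this check is subject → $661.80 × 0.01 = $6.62
Union dues: $2682.41 × 0.02 = $53.65
Total deductions = $75.12 + $534.49 + $78.22 + $195.55 + $6.62 + $53.65 = $943.65
Net pay = $2682.41 − $943.65 = $1738.76

$1738.76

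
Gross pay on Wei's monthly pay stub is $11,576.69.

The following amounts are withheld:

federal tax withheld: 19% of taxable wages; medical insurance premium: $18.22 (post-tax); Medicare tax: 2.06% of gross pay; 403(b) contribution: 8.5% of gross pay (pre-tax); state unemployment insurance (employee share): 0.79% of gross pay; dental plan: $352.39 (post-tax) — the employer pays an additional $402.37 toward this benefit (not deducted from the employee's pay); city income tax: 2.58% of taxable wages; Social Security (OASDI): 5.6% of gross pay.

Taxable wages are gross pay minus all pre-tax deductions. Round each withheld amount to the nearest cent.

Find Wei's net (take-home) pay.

$6,957.93

403(b) contribution: $11,576.69 × 0.085 = $984.02
Taxable wages = $11,576.69 − $984.02 = $10,592.67
Federal tax withheld: $10,592.67 × 0.19 = $2,012.61
City income tax: $10,592.67 × 0.0258 = $273.29
State unemployment insurance (employee share): $11,576.69 × 0.0079 = $91.46
Medicare tax: $11,576.69 × 0.0206 = $238.48
Social Security (OASDI): $11,576.69 × 0.056 = $648.29
Medical insurance premium: $18.22
Dental plan: $352.39
(Employer's $402.37 toward dental plan is not withheld from the employee.)
Total deductions = $984.02 + $2,012.61 + $273.29 + $91.46 + $238.48 + $648.29 + $18.22 + $352.39 = $4,618.76
Net pay = $11,576.69 − $4,618.76 = $6,957.93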